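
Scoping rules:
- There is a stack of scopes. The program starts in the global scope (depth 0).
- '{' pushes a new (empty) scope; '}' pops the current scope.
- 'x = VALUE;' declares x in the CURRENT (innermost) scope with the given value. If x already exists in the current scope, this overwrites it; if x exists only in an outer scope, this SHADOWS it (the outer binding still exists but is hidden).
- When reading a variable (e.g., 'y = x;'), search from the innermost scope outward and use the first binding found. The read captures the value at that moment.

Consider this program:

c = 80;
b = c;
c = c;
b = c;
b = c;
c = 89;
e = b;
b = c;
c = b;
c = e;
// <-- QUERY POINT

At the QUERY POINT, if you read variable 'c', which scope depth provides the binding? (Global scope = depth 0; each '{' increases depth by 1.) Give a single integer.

Answer: 0

Derivation:
Step 1: declare c=80 at depth 0
Step 2: declare b=(read c)=80 at depth 0
Step 3: declare c=(read c)=80 at depth 0
Step 4: declare b=(read c)=80 at depth 0
Step 5: declare b=(read c)=80 at depth 0
Step 6: declare c=89 at depth 0
Step 7: declare e=(read b)=80 at depth 0
Step 8: declare b=(read c)=89 at depth 0
Step 9: declare c=(read b)=89 at depth 0
Step 10: declare c=(read e)=80 at depth 0
Visible at query point: b=89 c=80 e=80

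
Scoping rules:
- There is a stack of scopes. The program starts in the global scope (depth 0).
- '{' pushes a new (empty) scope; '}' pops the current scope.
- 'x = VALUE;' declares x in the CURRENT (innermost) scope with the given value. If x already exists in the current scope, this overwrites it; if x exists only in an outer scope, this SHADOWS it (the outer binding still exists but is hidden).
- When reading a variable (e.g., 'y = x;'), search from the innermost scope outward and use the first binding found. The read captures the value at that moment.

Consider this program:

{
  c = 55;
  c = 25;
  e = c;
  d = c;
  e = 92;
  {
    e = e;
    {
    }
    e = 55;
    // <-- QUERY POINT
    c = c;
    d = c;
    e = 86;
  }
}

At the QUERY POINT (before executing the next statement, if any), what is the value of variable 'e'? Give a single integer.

Answer: 55

Derivation:
Step 1: enter scope (depth=1)
Step 2: declare c=55 at depth 1
Step 3: declare c=25 at depth 1
Step 4: declare e=(read c)=25 at depth 1
Step 5: declare d=(read c)=25 at depth 1
Step 6: declare e=92 at depth 1
Step 7: enter scope (depth=2)
Step 8: declare e=(read e)=92 at depth 2
Step 9: enter scope (depth=3)
Step 10: exit scope (depth=2)
Step 11: declare e=55 at depth 2
Visible at query point: c=25 d=25 e=55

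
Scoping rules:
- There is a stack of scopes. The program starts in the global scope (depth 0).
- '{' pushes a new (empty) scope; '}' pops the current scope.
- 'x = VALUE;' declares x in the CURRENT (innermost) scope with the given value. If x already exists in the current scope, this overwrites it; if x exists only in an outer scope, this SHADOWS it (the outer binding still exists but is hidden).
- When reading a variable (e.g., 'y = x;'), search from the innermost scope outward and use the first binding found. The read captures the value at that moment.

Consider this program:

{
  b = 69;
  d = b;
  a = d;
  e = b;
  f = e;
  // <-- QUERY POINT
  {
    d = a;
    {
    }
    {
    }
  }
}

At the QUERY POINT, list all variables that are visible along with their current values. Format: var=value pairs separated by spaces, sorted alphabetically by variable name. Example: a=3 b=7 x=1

Answer: a=69 b=69 d=69 e=69 f=69

Derivation:
Step 1: enter scope (depth=1)
Step 2: declare b=69 at depth 1
Step 3: declare d=(read b)=69 at depth 1
Step 4: declare a=(read d)=69 at depth 1
Step 5: declare e=(read b)=69 at depth 1
Step 6: declare f=(read e)=69 at depth 1
Visible at query point: a=69 b=69 d=69 e=69 f=69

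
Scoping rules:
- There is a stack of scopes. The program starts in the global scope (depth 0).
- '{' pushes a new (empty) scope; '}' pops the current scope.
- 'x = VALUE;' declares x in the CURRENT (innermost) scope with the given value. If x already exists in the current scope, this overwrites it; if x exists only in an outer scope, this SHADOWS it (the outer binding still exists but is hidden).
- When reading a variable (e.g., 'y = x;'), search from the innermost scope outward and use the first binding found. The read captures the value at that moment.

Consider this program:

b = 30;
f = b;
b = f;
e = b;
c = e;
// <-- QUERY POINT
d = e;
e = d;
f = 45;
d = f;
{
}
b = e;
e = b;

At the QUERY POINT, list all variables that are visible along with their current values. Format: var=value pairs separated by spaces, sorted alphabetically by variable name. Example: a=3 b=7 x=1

Step 1: declare b=30 at depth 0
Step 2: declare f=(read b)=30 at depth 0
Step 3: declare b=(read f)=30 at depth 0
Step 4: declare e=(read b)=30 at depth 0
Step 5: declare c=(read e)=30 at depth 0
Visible at query point: b=30 c=30 e=30 f=30

Answer: b=30 c=30 e=30 f=30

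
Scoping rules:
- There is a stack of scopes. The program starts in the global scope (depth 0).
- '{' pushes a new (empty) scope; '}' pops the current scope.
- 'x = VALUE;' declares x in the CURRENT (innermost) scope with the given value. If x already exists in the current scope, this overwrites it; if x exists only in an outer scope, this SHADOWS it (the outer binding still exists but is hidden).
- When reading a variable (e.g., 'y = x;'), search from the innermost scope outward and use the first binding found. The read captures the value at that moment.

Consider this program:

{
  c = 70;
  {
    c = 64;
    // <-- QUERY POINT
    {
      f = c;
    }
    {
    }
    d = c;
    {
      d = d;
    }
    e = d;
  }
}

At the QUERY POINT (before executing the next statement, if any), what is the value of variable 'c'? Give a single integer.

Answer: 64

Derivation:
Step 1: enter scope (depth=1)
Step 2: declare c=70 at depth 1
Step 3: enter scope (depth=2)
Step 4: declare c=64 at depth 2
Visible at query point: c=64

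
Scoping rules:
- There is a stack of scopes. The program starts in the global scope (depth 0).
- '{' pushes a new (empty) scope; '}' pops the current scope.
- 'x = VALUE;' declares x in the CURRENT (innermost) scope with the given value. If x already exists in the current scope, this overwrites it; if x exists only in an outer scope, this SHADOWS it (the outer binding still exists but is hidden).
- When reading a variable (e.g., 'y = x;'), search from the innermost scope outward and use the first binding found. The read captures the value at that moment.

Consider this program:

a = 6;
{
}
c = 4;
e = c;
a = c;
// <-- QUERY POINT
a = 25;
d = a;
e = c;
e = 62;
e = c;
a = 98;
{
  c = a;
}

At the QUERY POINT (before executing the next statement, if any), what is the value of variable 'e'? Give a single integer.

Answer: 4

Derivation:
Step 1: declare a=6 at depth 0
Step 2: enter scope (depth=1)
Step 3: exit scope (depth=0)
Step 4: declare c=4 at depth 0
Step 5: declare e=(read c)=4 at depth 0
Step 6: declare a=(read c)=4 at depth 0
Visible at query point: a=4 c=4 e=4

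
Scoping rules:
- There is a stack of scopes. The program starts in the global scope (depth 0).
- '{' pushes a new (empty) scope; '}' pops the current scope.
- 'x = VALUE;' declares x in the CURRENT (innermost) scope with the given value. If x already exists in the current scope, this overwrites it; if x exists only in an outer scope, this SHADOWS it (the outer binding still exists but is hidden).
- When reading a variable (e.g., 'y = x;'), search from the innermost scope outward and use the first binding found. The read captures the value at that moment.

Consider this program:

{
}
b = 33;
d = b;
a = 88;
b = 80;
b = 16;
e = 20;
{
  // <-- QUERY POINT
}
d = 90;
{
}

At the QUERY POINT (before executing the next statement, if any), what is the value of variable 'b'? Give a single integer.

Answer: 16

Derivation:
Step 1: enter scope (depth=1)
Step 2: exit scope (depth=0)
Step 3: declare b=33 at depth 0
Step 4: declare d=(read b)=33 at depth 0
Step 5: declare a=88 at depth 0
Step 6: declare b=80 at depth 0
Step 7: declare b=16 at depth 0
Step 8: declare e=20 at depth 0
Step 9: enter scope (depth=1)
Visible at query point: a=88 b=16 d=33 e=20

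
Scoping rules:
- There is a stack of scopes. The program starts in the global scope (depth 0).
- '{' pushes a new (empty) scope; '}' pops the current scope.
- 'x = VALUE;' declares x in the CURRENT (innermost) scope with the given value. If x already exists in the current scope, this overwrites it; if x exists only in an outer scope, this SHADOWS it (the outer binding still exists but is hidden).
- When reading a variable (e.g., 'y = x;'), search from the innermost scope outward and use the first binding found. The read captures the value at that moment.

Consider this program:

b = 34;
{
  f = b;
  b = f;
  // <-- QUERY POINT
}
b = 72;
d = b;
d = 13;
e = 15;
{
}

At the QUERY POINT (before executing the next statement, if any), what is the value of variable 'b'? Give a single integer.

Answer: 34

Derivation:
Step 1: declare b=34 at depth 0
Step 2: enter scope (depth=1)
Step 3: declare f=(read b)=34 at depth 1
Step 4: declare b=(read f)=34 at depth 1
Visible at query point: b=34 f=34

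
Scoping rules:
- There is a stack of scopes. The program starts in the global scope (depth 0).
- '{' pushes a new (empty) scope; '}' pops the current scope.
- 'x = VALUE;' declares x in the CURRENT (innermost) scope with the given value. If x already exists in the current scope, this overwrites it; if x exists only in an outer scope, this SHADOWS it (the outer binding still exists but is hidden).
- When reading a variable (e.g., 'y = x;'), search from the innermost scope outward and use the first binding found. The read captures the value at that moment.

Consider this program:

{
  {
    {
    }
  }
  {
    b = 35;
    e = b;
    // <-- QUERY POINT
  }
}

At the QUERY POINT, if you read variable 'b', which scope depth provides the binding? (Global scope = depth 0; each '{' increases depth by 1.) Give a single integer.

Step 1: enter scope (depth=1)
Step 2: enter scope (depth=2)
Step 3: enter scope (depth=3)
Step 4: exit scope (depth=2)
Step 5: exit scope (depth=1)
Step 6: enter scope (depth=2)
Step 7: declare b=35 at depth 2
Step 8: declare e=(read b)=35 at depth 2
Visible at query point: b=35 e=35

Answer: 2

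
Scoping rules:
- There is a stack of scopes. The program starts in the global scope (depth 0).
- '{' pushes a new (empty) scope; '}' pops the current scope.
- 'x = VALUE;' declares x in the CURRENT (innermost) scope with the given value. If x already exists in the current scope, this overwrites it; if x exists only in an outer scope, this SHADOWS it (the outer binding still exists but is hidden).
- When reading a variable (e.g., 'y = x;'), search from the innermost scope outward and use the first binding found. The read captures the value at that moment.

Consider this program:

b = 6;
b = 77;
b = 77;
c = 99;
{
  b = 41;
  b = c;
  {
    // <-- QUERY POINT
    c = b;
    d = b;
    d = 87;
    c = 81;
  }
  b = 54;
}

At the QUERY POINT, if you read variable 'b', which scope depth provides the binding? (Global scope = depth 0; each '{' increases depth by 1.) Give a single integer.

Answer: 1

Derivation:
Step 1: declare b=6 at depth 0
Step 2: declare b=77 at depth 0
Step 3: declare b=77 at depth 0
Step 4: declare c=99 at depth 0
Step 5: enter scope (depth=1)
Step 6: declare b=41 at depth 1
Step 7: declare b=(read c)=99 at depth 1
Step 8: enter scope (depth=2)
Visible at query point: b=99 c=99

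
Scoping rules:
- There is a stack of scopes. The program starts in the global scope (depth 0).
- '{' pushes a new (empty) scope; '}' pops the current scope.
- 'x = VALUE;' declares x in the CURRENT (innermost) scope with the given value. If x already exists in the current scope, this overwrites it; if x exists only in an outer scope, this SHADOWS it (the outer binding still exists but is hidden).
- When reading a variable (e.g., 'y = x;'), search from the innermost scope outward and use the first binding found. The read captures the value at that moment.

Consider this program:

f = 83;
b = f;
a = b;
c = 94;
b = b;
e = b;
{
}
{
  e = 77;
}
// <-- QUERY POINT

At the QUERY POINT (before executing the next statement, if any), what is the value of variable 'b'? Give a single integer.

Answer: 83

Derivation:
Step 1: declare f=83 at depth 0
Step 2: declare b=(read f)=83 at depth 0
Step 3: declare a=(read b)=83 at depth 0
Step 4: declare c=94 at depth 0
Step 5: declare b=(read b)=83 at depth 0
Step 6: declare e=(read b)=83 at depth 0
Step 7: enter scope (depth=1)
Step 8: exit scope (depth=0)
Step 9: enter scope (depth=1)
Step 10: declare e=77 at depth 1
Step 11: exit scope (depth=0)
Visible at query point: a=83 b=83 c=94 e=83 f=83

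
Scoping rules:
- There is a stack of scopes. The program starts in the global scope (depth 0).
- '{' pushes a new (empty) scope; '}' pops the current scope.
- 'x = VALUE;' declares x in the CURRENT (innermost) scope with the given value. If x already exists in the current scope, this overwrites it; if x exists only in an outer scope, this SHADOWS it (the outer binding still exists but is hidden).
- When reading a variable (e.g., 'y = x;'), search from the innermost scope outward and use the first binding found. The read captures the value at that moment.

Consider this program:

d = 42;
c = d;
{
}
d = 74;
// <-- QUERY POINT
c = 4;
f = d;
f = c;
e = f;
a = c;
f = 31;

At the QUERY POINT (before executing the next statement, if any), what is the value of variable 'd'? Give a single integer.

Answer: 74

Derivation:
Step 1: declare d=42 at depth 0
Step 2: declare c=(read d)=42 at depth 0
Step 3: enter scope (depth=1)
Step 4: exit scope (depth=0)
Step 5: declare d=74 at depth 0
Visible at query point: c=42 d=74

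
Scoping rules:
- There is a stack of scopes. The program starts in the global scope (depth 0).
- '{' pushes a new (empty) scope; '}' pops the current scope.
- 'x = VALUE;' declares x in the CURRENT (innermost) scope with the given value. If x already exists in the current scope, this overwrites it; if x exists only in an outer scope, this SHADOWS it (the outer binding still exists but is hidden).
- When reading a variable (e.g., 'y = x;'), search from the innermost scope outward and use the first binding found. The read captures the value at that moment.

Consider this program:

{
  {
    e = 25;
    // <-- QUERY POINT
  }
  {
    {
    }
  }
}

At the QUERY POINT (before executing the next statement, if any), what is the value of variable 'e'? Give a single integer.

Answer: 25

Derivation:
Step 1: enter scope (depth=1)
Step 2: enter scope (depth=2)
Step 3: declare e=25 at depth 2
Visible at query point: e=25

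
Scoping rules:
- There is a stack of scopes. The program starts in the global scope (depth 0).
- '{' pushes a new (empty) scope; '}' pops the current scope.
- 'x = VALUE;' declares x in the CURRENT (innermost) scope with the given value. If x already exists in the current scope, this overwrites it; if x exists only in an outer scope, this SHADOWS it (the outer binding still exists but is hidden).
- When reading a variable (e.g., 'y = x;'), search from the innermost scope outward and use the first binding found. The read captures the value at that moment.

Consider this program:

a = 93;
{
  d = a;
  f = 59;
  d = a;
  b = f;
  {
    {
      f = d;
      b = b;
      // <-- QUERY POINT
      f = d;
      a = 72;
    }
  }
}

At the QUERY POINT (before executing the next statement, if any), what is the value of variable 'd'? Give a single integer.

Step 1: declare a=93 at depth 0
Step 2: enter scope (depth=1)
Step 3: declare d=(read a)=93 at depth 1
Step 4: declare f=59 at depth 1
Step 5: declare d=(read a)=93 at depth 1
Step 6: declare b=(read f)=59 at depth 1
Step 7: enter scope (depth=2)
Step 8: enter scope (depth=3)
Step 9: declare f=(read d)=93 at depth 3
Step 10: declare b=(read b)=59 at depth 3
Visible at query point: a=93 b=59 d=93 f=93

Answer: 93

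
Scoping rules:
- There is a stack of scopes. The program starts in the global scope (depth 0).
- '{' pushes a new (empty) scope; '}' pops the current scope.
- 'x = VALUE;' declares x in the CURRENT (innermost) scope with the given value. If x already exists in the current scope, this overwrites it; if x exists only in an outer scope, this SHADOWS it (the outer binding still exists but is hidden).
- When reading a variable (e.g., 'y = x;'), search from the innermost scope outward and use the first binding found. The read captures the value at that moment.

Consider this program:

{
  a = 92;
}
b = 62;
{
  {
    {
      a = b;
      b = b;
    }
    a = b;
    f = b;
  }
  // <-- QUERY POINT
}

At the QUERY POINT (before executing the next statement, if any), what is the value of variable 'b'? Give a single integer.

Answer: 62

Derivation:
Step 1: enter scope (depth=1)
Step 2: declare a=92 at depth 1
Step 3: exit scope (depth=0)
Step 4: declare b=62 at depth 0
Step 5: enter scope (depth=1)
Step 6: enter scope (depth=2)
Step 7: enter scope (depth=3)
Step 8: declare a=(read b)=62 at depth 3
Step 9: declare b=(read b)=62 at depth 3
Step 10: exit scope (depth=2)
Step 11: declare a=(read b)=62 at depth 2
Step 12: declare f=(read b)=62 at depth 2
Step 13: exit scope (depth=1)
Visible at query point: b=62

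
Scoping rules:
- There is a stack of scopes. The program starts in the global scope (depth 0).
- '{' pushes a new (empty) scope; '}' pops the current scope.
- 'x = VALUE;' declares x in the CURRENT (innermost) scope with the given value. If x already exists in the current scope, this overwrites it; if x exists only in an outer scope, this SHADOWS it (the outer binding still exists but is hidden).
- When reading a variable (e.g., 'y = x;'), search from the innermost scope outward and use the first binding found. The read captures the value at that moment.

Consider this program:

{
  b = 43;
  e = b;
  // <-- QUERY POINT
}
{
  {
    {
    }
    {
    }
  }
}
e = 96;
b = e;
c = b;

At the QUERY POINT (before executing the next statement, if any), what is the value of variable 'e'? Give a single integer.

Answer: 43

Derivation:
Step 1: enter scope (depth=1)
Step 2: declare b=43 at depth 1
Step 3: declare e=(read b)=43 at depth 1
Visible at query point: b=43 e=43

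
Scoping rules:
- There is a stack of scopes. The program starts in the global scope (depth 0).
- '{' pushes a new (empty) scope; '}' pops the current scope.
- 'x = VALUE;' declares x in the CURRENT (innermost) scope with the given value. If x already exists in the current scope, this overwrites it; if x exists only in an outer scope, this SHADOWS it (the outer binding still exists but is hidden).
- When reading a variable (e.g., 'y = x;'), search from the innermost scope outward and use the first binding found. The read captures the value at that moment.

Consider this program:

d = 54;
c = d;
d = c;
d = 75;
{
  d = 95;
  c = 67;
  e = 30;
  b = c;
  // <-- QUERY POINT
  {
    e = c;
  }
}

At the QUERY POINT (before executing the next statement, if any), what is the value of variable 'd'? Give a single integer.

Step 1: declare d=54 at depth 0
Step 2: declare c=(read d)=54 at depth 0
Step 3: declare d=(read c)=54 at depth 0
Step 4: declare d=75 at depth 0
Step 5: enter scope (depth=1)
Step 6: declare d=95 at depth 1
Step 7: declare c=67 at depth 1
Step 8: declare e=30 at depth 1
Step 9: declare b=(read c)=67 at depth 1
Visible at query point: b=67 c=67 d=95 e=30

Answer: 95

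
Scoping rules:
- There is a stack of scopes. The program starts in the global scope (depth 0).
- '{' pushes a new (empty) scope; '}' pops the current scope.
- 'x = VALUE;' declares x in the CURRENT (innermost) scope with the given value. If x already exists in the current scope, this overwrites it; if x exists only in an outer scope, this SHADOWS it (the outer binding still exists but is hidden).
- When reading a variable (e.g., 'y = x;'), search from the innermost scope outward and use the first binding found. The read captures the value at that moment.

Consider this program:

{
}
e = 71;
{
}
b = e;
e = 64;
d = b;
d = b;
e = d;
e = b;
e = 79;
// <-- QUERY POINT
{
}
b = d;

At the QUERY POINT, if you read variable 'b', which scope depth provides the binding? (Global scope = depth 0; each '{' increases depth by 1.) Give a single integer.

Step 1: enter scope (depth=1)
Step 2: exit scope (depth=0)
Step 3: declare e=71 at depth 0
Step 4: enter scope (depth=1)
Step 5: exit scope (depth=0)
Step 6: declare b=(read e)=71 at depth 0
Step 7: declare e=64 at depth 0
Step 8: declare d=(read b)=71 at depth 0
Step 9: declare d=(read b)=71 at depth 0
Step 10: declare e=(read d)=71 at depth 0
Step 11: declare e=(read b)=71 at depth 0
Step 12: declare e=79 at depth 0
Visible at query point: b=71 d=71 e=79

Answer: 0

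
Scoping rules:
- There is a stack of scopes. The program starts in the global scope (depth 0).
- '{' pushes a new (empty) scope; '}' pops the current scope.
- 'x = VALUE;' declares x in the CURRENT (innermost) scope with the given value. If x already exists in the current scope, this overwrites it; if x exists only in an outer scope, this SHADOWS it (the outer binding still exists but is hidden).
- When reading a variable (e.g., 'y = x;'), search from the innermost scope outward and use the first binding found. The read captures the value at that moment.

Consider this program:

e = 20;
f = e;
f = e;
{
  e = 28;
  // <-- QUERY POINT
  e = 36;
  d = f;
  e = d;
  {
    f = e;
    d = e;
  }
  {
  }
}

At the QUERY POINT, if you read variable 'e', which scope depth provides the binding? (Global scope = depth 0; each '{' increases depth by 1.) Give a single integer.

Step 1: declare e=20 at depth 0
Step 2: declare f=(read e)=20 at depth 0
Step 3: declare f=(read e)=20 at depth 0
Step 4: enter scope (depth=1)
Step 5: declare e=28 at depth 1
Visible at query point: e=28 f=20

Answer: 1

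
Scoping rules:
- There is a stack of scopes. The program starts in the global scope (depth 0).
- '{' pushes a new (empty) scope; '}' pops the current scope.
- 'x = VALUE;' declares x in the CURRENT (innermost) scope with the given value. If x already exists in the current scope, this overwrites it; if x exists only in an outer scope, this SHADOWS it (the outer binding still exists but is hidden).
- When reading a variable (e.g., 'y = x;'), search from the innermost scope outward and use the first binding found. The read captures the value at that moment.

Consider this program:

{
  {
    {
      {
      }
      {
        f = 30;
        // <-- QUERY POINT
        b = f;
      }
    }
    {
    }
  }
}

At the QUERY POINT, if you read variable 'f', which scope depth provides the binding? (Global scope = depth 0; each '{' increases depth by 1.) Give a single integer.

Answer: 4

Derivation:
Step 1: enter scope (depth=1)
Step 2: enter scope (depth=2)
Step 3: enter scope (depth=3)
Step 4: enter scope (depth=4)
Step 5: exit scope (depth=3)
Step 6: enter scope (depth=4)
Step 7: declare f=30 at depth 4
Visible at query point: f=30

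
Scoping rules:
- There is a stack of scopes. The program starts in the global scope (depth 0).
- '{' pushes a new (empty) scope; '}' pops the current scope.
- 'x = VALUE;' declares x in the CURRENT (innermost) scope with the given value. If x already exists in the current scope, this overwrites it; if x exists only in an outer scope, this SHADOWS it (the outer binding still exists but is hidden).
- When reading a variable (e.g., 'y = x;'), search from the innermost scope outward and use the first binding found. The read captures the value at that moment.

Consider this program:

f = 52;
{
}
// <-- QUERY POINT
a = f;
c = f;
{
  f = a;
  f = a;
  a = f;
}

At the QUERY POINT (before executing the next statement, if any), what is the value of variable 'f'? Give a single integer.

Answer: 52

Derivation:
Step 1: declare f=52 at depth 0
Step 2: enter scope (depth=1)
Step 3: exit scope (depth=0)
Visible at query point: f=52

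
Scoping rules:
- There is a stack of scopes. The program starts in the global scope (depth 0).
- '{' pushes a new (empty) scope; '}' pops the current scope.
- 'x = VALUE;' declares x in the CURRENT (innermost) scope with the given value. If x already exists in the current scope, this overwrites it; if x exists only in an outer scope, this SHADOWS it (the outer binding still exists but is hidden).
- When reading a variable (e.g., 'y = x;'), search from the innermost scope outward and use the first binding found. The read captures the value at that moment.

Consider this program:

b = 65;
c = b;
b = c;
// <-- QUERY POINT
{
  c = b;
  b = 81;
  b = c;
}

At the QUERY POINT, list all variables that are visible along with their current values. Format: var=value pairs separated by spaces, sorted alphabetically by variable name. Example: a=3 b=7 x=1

Step 1: declare b=65 at depth 0
Step 2: declare c=(read b)=65 at depth 0
Step 3: declare b=(read c)=65 at depth 0
Visible at query point: b=65 c=65

Answer: b=65 c=65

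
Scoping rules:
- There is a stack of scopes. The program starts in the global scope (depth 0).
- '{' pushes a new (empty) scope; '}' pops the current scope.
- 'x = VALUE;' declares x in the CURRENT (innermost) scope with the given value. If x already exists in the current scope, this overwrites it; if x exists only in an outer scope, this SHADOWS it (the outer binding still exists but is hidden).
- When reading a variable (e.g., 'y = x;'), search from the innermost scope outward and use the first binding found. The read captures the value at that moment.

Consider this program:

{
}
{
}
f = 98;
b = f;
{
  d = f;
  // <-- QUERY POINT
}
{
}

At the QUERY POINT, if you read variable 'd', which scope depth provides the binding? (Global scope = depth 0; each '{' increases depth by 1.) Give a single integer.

Step 1: enter scope (depth=1)
Step 2: exit scope (depth=0)
Step 3: enter scope (depth=1)
Step 4: exit scope (depth=0)
Step 5: declare f=98 at depth 0
Step 6: declare b=(read f)=98 at depth 0
Step 7: enter scope (depth=1)
Step 8: declare d=(read f)=98 at depth 1
Visible at query point: b=98 d=98 f=98

Answer: 1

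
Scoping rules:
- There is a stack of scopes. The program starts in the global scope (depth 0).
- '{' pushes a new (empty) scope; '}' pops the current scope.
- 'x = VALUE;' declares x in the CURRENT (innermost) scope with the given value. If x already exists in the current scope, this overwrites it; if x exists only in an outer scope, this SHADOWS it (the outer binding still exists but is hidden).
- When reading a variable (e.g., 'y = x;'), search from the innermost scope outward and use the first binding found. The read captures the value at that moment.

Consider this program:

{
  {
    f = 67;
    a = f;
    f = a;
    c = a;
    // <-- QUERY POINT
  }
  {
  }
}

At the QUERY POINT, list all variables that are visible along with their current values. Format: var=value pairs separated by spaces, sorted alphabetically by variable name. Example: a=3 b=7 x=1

Step 1: enter scope (depth=1)
Step 2: enter scope (depth=2)
Step 3: declare f=67 at depth 2
Step 4: declare a=(read f)=67 at depth 2
Step 5: declare f=(read a)=67 at depth 2
Step 6: declare c=(read a)=67 at depth 2
Visible at query point: a=67 c=67 f=67

Answer: a=67 c=67 f=67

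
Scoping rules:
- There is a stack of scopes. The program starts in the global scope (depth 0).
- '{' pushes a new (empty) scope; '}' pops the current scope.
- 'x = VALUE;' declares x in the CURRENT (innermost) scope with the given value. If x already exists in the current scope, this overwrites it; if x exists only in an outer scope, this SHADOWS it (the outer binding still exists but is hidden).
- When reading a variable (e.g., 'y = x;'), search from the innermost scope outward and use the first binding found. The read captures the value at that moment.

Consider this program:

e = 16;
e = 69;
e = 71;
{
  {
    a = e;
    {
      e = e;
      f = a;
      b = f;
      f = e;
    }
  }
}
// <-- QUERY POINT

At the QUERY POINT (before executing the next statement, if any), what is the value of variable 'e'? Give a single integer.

Answer: 71

Derivation:
Step 1: declare e=16 at depth 0
Step 2: declare e=69 at depth 0
Step 3: declare e=71 at depth 0
Step 4: enter scope (depth=1)
Step 5: enter scope (depth=2)
Step 6: declare a=(read e)=71 at depth 2
Step 7: enter scope (depth=3)
Step 8: declare e=(read e)=71 at depth 3
Step 9: declare f=(read a)=71 at depth 3
Step 10: declare b=(read f)=71 at depth 3
Step 11: declare f=(read e)=71 at depth 3
Step 12: exit scope (depth=2)
Step 13: exit scope (depth=1)
Step 14: exit scope (depth=0)
Visible at query point: e=71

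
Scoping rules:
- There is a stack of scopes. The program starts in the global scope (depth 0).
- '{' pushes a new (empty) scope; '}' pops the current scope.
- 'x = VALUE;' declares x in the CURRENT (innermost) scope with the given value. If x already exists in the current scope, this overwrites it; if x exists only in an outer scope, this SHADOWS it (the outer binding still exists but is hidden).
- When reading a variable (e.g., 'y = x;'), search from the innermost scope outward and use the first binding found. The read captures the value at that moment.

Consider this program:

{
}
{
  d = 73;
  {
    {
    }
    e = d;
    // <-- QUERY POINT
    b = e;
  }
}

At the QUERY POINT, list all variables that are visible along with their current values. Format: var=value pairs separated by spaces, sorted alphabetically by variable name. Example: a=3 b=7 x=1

Answer: d=73 e=73

Derivation:
Step 1: enter scope (depth=1)
Step 2: exit scope (depth=0)
Step 3: enter scope (depth=1)
Step 4: declare d=73 at depth 1
Step 5: enter scope (depth=2)
Step 6: enter scope (depth=3)
Step 7: exit scope (depth=2)
Step 8: declare e=(read d)=73 at depth 2
Visible at query point: d=73 e=73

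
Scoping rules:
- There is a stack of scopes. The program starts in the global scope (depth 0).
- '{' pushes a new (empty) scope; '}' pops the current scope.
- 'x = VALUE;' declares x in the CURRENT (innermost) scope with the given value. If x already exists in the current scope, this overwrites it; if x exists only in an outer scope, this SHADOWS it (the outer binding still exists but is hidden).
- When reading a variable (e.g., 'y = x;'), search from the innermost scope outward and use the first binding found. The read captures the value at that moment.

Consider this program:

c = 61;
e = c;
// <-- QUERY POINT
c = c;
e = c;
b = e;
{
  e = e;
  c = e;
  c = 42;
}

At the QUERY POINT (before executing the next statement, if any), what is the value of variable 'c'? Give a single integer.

Answer: 61

Derivation:
Step 1: declare c=61 at depth 0
Step 2: declare e=(read c)=61 at depth 0
Visible at query point: c=61 e=61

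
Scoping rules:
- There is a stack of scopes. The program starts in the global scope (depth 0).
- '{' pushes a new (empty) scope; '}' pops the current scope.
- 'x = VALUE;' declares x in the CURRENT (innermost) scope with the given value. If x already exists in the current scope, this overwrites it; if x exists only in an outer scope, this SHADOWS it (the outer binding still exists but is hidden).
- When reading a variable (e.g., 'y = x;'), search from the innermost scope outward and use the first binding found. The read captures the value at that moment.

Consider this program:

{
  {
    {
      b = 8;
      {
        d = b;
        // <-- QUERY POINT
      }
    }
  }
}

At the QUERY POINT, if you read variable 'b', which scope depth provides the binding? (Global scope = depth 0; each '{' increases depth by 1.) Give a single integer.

Step 1: enter scope (depth=1)
Step 2: enter scope (depth=2)
Step 3: enter scope (depth=3)
Step 4: declare b=8 at depth 3
Step 5: enter scope (depth=4)
Step 6: declare d=(read b)=8 at depth 4
Visible at query point: b=8 d=8

Answer: 3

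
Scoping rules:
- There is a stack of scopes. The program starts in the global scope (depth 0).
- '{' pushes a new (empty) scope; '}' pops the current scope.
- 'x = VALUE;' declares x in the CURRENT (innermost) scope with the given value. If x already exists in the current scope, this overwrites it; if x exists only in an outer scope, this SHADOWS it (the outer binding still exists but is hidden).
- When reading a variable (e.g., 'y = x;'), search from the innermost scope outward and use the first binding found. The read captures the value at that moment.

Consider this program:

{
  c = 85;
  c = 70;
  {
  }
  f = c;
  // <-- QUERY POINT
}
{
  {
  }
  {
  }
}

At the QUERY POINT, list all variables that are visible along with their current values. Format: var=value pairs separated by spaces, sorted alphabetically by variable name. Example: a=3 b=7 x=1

Step 1: enter scope (depth=1)
Step 2: declare c=85 at depth 1
Step 3: declare c=70 at depth 1
Step 4: enter scope (depth=2)
Step 5: exit scope (depth=1)
Step 6: declare f=(read c)=70 at depth 1
Visible at query point: c=70 f=70

Answer: c=70 f=70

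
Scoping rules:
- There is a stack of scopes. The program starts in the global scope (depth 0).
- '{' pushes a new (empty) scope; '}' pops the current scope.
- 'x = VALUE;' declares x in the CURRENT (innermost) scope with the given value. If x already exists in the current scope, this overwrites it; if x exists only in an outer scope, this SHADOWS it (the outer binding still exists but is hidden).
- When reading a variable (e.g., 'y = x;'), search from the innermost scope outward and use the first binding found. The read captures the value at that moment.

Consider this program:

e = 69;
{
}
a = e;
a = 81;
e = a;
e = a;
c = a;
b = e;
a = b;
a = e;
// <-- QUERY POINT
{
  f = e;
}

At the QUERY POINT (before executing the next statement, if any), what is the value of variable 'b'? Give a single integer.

Answer: 81

Derivation:
Step 1: declare e=69 at depth 0
Step 2: enter scope (depth=1)
Step 3: exit scope (depth=0)
Step 4: declare a=(read e)=69 at depth 0
Step 5: declare a=81 at depth 0
Step 6: declare e=(read a)=81 at depth 0
Step 7: declare e=(read a)=81 at depth 0
Step 8: declare c=(read a)=81 at depth 0
Step 9: declare b=(read e)=81 at depth 0
Step 10: declare a=(read b)=81 at depth 0
Step 11: declare a=(read e)=81 at depth 0
Visible at query point: a=81 b=81 c=81 e=81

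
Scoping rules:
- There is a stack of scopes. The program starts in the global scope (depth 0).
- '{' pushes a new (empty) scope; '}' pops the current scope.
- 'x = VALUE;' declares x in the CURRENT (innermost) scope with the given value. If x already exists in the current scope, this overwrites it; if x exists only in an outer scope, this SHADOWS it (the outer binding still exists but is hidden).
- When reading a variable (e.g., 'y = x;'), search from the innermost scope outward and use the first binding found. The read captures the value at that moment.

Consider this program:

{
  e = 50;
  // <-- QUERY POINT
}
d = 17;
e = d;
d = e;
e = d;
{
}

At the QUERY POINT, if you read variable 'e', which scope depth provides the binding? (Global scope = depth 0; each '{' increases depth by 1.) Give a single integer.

Step 1: enter scope (depth=1)
Step 2: declare e=50 at depth 1
Visible at query point: e=50

Answer: 1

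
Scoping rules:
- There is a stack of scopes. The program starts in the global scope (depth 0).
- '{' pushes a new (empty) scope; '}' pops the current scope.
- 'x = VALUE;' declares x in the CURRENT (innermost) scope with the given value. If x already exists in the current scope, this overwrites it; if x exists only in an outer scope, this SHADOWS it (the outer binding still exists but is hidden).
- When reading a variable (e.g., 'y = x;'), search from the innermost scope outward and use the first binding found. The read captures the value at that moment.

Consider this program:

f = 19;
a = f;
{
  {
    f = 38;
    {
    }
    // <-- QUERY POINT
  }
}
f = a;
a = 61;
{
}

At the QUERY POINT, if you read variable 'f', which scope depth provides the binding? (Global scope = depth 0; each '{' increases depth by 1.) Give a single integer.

Step 1: declare f=19 at depth 0
Step 2: declare a=(read f)=19 at depth 0
Step 3: enter scope (depth=1)
Step 4: enter scope (depth=2)
Step 5: declare f=38 at depth 2
Step 6: enter scope (depth=3)
Step 7: exit scope (depth=2)
Visible at query point: a=19 f=38

Answer: 2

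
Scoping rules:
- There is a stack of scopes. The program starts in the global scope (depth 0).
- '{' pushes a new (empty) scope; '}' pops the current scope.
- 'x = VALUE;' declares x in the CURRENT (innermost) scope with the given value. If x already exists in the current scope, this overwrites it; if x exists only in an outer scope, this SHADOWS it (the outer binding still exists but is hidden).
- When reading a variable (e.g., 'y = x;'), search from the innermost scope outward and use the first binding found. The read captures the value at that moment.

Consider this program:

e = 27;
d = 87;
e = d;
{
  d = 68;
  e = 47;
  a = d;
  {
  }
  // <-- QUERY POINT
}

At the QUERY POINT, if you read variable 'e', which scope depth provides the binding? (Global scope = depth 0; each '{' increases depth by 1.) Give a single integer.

Step 1: declare e=27 at depth 0
Step 2: declare d=87 at depth 0
Step 3: declare e=(read d)=87 at depth 0
Step 4: enter scope (depth=1)
Step 5: declare d=68 at depth 1
Step 6: declare e=47 at depth 1
Step 7: declare a=(read d)=68 at depth 1
Step 8: enter scope (depth=2)
Step 9: exit scope (depth=1)
Visible at query point: a=68 d=68 e=47

Answer: 1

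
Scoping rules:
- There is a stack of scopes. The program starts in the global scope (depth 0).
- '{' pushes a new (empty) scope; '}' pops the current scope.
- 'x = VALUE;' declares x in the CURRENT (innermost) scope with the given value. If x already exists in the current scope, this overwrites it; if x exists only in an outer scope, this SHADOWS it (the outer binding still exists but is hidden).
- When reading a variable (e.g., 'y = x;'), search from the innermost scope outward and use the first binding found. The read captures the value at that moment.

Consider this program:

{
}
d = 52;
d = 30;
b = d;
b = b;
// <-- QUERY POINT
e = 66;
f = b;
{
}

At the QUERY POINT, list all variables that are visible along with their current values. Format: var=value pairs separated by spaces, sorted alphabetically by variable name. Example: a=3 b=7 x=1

Answer: b=30 d=30

Derivation:
Step 1: enter scope (depth=1)
Step 2: exit scope (depth=0)
Step 3: declare d=52 at depth 0
Step 4: declare d=30 at depth 0
Step 5: declare b=(read d)=30 at depth 0
Step 6: declare b=(read b)=30 at depth 0
Visible at query point: b=30 d=30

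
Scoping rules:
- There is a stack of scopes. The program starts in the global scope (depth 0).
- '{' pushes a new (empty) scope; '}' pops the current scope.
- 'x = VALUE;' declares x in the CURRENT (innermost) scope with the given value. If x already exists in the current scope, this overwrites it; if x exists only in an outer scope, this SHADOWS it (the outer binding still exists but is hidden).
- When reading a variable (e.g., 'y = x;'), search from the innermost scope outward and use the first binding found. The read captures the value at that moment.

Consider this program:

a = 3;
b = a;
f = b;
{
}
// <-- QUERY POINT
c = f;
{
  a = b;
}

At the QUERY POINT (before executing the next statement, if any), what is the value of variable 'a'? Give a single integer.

Answer: 3

Derivation:
Step 1: declare a=3 at depth 0
Step 2: declare b=(read a)=3 at depth 0
Step 3: declare f=(read b)=3 at depth 0
Step 4: enter scope (depth=1)
Step 5: exit scope (depth=0)
Visible at query point: a=3 b=3 f=3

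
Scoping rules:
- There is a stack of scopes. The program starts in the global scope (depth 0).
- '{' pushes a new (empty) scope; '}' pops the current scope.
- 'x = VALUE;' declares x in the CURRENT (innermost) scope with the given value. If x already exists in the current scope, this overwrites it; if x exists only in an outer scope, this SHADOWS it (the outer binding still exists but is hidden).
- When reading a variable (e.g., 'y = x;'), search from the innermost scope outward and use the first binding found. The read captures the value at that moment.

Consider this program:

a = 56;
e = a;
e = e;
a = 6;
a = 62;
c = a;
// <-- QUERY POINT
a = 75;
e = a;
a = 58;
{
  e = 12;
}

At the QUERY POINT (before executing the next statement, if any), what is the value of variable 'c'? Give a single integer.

Answer: 62

Derivation:
Step 1: declare a=56 at depth 0
Step 2: declare e=(read a)=56 at depth 0
Step 3: declare e=(read e)=56 at depth 0
Step 4: declare a=6 at depth 0
Step 5: declare a=62 at depth 0
Step 6: declare c=(read a)=62 at depth 0
Visible at query point: a=62 c=62 e=56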